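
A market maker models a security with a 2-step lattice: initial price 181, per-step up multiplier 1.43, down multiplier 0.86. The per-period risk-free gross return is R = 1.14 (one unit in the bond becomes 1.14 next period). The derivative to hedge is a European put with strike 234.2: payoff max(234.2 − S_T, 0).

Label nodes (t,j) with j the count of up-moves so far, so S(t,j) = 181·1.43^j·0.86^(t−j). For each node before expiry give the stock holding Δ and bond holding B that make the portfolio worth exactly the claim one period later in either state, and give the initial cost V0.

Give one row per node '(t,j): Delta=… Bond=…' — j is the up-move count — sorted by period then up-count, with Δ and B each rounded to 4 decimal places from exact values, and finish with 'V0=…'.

(0,0): Delta=-0.4323 Bond=102.6913
(1,0): Delta=-1.0000 Bond=205.4386
(1,1): Delta=-0.0787 Bond=25.5415
V0=24.4477

Risk-neutral probability p* = (R−d)/(u−d) = (1.14−0.86)/(1.43−0.86) = 0.4912.
At expiry t=2: V(2,0)=100.3324, V(2,1)=11.6062, V(2,2)=0.0000
(1,0): S=155.6600. Δ = (V_up−V_dn)/(S_up−S_dn) = (11.6062−100.3324)/(222.5938−133.8676) = -1.0000. V = [p*·11.6062 + (1−p*)·100.3324]/1.14 = 49.7786. B = V − Δ·S = 205.4386.
(1,1): S=258.8300. Δ = (V_up−V_dn)/(S_up−S_dn) = (0.0000−11.6062)/(370.1269−222.5938) = -0.0787. V = [p*·0.0000 + (1−p*)·11.6062]/1.14 = 5.1797. B = V − Δ·S = 25.5415.
(0,0): S=181.0000. Δ = (V_up−V_dn)/(S_up−S_dn) = (5.1797−49.7786)/(258.8300−155.6600) = -0.4323. V = [p*·5.1797 + (1−p*)·49.7786]/1.14 = 24.4477. B = V − Δ·S = 102.6913.
Each (Δ,B) replicates both successor values, so the strategy is self-financing and V0 is arbitrage-free.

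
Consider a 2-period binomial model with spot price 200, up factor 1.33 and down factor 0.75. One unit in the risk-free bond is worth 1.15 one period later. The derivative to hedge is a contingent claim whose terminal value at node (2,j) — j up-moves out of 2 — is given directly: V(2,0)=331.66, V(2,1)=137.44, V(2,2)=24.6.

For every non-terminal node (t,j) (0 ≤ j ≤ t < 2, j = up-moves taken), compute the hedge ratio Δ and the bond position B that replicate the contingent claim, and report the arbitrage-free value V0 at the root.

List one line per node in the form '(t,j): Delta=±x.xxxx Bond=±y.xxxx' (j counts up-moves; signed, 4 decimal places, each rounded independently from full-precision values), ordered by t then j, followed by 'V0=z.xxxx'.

(0,0): Delta=-1.0352 Bond=284.5273
(1,0): Delta=-2.2324 Bond=506.7883
(1,1): Delta=-0.7314 Bond=246.3946
V0=77.4871

No-arbitrage ⇒ martingale measure with p* = (R−d)/(u−d) = 0.6897.
Payoff layer (t=2): V(2,0)=331.6600, V(2,1)=137.4400, V(2,2)=24.6000
  t=1,j=0: stock 150.0000 → up 199.5000 (V=137.4400), down 112.5000 (V=331.6600). Price 171.9262; hedge Δ=-2.2324, bond B=506.7883.
  t=1,j=1: stock 266.0000 → up 353.7800 (V=24.6000), down 199.5000 (V=137.4400). Price 51.8429; hedge Δ=-0.7314, bond B=246.3946.
  t=0,j=0: stock 200.0000 → up 266.0000 (V=51.8429), down 150.0000 (V=171.9262). Price 77.4871; hedge Δ=-1.0352, bond B=284.5273.
Self-financing check: at every node Δ·S+B equals the discounted successor values.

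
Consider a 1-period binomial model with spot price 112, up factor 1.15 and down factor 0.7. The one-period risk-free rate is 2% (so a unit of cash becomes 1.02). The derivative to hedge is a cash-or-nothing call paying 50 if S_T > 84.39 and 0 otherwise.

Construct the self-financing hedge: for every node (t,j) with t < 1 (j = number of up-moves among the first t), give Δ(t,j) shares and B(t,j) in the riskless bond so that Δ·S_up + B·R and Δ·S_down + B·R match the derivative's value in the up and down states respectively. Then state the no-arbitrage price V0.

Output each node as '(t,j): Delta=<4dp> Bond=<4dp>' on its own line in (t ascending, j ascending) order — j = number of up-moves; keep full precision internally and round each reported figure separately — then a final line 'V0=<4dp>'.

(0,0): Delta=0.9921 Bond=-76.2527
V0=34.8584

The replicating-portfolio and risk-neutral prices coincide; use p* = (1.02−0.7)/(1.15−0.7) = 0.7111 for the latter.
Terminal values V(1,·): V(1,0)=0.0000, V(1,1)=50.0000
Node (0,0) S=112.0000: V=(p*·50.0000+(1−p*)·0.0000)/1.02=34.8584; Δ=(50.0000−0.0000)/(128.8000−78.4000)=0.9921; B=V−Δ·S=-76.2527
Root portfolio cost Δ·112+B reproduces V0=34.8584.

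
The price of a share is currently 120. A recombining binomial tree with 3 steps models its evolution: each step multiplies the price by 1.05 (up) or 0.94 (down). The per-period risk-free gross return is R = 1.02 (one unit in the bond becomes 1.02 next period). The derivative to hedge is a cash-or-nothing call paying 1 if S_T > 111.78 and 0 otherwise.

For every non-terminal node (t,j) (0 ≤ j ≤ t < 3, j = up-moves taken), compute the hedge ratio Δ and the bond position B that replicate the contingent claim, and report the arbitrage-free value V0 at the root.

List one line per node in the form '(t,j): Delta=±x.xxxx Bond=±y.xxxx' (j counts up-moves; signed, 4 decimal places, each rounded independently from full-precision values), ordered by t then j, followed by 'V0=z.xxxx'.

(0,0): Delta=0.0289 Bond=-2.6960
(1,0): Delta=0.0575 Bond=-5.9735
(1,1): Delta=0.0193 Bond=-1.5410
(2,0): Delta=0.0000 Bond=0.0000
(2,1): Delta=0.0768 Bond=-8.3779
(2,2): Delta=0.0000 Bond=0.9804
V0=0.7703

The replicating-portfolio and risk-neutral prices coincide; use p* = (1.02−0.94)/(1.05−0.94) = 0.7273 for the latter.
Terminal values V(3,·): V(3,0)=0.0000, V(3,1)=0.0000, V(3,2)=1.0000, V(3,3)=1.0000
(2,0): S=106.0320. Δ = (V_up−V_dn)/(S_up−S_dn) = (0.0000−0.0000)/(111.3336−99.6701) = 0.0000. V = [p*·0.0000 + (1−p*)·0.0000]/1.02 = 0.0000. B = V − Δ·S = 0.0000.
(2,1): S=118.4400. Δ = (V_up−V_dn)/(S_up−S_dn) = (1.0000−0.0000)/(124.3620−111.3336) = 0.0768. V = [p*·1.0000 + (1−p*)·0.0000]/1.02 = 0.7130. B = V − Δ·S = -8.3779.
(2,2): S=132.3000. Δ = (V_up−V_dn)/(S_up−S_dn) = (1.0000−1.0000)/(138.9150−124.3620) = 0.0000. V = [p*·1.0000 + (1−p*)·1.0000]/1.02 = 0.9804. B = V − Δ·S = 0.9804.
(1,0): S=112.8000. Δ = (V_up−V_dn)/(S_up−S_dn) = (0.7130−0.0000)/(118.4400−106.0320) = 0.0575. V = [p*·0.7130 + (1−p*)·0.0000]/1.02 = 0.5084. B = V − Δ·S = -5.9735.
(1,1): S=126.0000. Δ = (V_up−V_dn)/(S_up−S_dn) = (0.9804−0.7130)/(132.3000−118.4400) = 0.0193. V = [p*·0.9804 + (1−p*)·0.7130]/1.02 = 0.8897. B = V − Δ·S = -1.5410.
(0,0): S=120.0000. Δ = (V_up−V_dn)/(S_up−S_dn) = (0.8897−0.5084)/(126.0000−112.8000) = 0.0289. V = [p*·0.8897 + (1−p*)·0.5084]/1.02 = 0.7703. B = V − Δ·S = -2.6960.
Each (Δ,B) replicates both successor values, so the strategy is self-financing and V0 is arbitrage-free.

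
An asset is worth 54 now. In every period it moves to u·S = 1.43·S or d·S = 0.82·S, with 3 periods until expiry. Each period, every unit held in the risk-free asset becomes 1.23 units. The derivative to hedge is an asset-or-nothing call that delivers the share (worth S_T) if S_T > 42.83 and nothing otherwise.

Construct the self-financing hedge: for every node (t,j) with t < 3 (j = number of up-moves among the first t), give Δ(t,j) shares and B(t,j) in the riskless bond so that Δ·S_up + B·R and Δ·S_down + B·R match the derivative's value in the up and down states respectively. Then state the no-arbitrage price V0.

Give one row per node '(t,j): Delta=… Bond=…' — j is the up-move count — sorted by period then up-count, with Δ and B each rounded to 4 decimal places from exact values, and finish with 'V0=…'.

Under the risk-neutral measure, an up-move has probability p* = (R−d)/(u−d) = 0.6721 and values discount at R = 1.23.
At expiry t=3: V(3,0)=0.0000, V(3,1)=51.9227, V(3,2)=90.5482, V(3,3)=157.9072
  t=2,j=0: stock 36.3096 → up 51.9227 (V=51.9227), down 29.7739 (V=0.0000). Price 28.3731; hedge Δ=2.3443, bond B=-56.7462.
  t=2,j=1: stock 63.3204 → up 90.5482 (V=90.5482), down 51.9227 (V=51.9227). Price 63.3204; hedge Δ=1.0000, bond B=0.0000.
  t=2,j=2: stock 110.4246 → up 157.9072 (V=157.9072), down 90.5482 (V=90.5482). Price 110.4246; hedge Δ=1.0000, bond B=0.0000.
  t=1,j=0: stock 44.2800 → up 63.3204 (V=63.3204), down 36.3096 (V=28.3731). Price 42.1644; hedge Δ=1.2938, bond B=-15.1263.
  t=1,j=1: stock 77.2200 → up 110.4246 (V=110.4246), down 63.3204 (V=63.3204). Price 77.2200; hedge Δ=1.0000, bond B=0.0000.
  t=0,j=0: stock 54.0000 → up 77.2200 (V=77.2200), down 44.2800 (V=42.1644). Price 53.4361; hedge Δ=1.0642, bond B=-4.0321.
The time-0 hedge costs 53.4361, which is the no-arbitrage price.

(0,0): Delta=1.0642 Bond=-4.0321
(1,0): Delta=1.2938 Bond=-15.1263
(1,1): Delta=1.0000 Bond=0.0000
(2,0): Delta=2.3443 Bond=-56.7462
(2,1): Delta=1.0000 Bond=0.0000
(2,2): Delta=1.0000 Bond=0.0000
V0=53.4361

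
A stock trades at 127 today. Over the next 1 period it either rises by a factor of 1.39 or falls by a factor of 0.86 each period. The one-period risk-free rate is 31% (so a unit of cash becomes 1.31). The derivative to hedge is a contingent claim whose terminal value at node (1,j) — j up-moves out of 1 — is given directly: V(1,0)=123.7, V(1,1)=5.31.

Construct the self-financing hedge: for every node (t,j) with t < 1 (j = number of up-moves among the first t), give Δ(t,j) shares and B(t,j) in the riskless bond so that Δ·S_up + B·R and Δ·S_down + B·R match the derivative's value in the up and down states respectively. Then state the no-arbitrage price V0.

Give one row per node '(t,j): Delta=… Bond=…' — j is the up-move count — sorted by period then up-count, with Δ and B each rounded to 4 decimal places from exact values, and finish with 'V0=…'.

(0,0): Delta=-1.7589 Bond=241.0722
V0=17.6948

The replicating-portfolio and risk-neutral prices coincide; use p* = (1.31−0.86)/(1.39−0.86) = 0.8491 for the latter.
Terminal values V(1,·): V(1,0)=123.7000, V(1,1)=5.3100
  t=0,j=0: stock 127.0000 → up 176.5300 (V=5.3100), down 109.2200 (V=123.7000). Price 17.6948; hedge Δ=-1.7589, bond B=241.0722.
Root portfolio cost Δ·127+B reproduces V0=17.6948.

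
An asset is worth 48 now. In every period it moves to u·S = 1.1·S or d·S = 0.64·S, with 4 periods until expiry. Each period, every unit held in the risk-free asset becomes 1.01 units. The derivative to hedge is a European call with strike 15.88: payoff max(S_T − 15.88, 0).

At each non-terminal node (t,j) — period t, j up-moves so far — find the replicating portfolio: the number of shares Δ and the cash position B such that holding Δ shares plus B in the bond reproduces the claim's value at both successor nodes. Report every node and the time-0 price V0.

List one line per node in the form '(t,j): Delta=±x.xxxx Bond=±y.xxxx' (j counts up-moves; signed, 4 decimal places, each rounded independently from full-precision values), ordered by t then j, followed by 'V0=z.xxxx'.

(0,0): Delta=0.9898 Bond=-14.7133
(1,0): Delta=0.9401 Bond=-13.3336
(1,1): Delta=0.9969 Bond=-15.2318
(2,0): Delta=0.6965 Bond=-8.6771
(2,1): Delta=0.9746 Bond=-14.6320
(2,2): Delta=1.0000 Bond=-15.5671
(3,0): Delta=0.0000 Bond=0.0000
(3,1): Delta=0.7951 Bond=-10.8957
(3,2): Delta=1.0000 Bond=-15.7228
(3,3): Delta=1.0000 Bond=-15.7228
V0=32.7979

Risk-neutral probability p* = (R−d)/(u−d) = (1.01−0.64)/(1.1−0.64) = 0.8043.
Terminal values V(4,·): V(4,0)=0.0000, V(4,1)=0.0000, V(4,2)=7.9096, V(4,3)=25.0083, V(4,4)=54.3968
(3,0): S=12.5829. Δ = (V_up−V_dn)/(S_up−S_dn) = (0.0000−0.0000)/(13.8412−8.0531) = 0.0000. V = [p*·0.0000 + (1−p*)·0.0000]/1.01 = 0.0000. B = V − Δ·S = 0.0000.
(3,1): S=21.6269. Δ = (V_up−V_dn)/(S_up−S_dn) = (7.9096−0.0000)/(23.7896−13.8412) = 0.7951. V = [p*·7.9096 + (1−p*)·0.0000]/1.01 = 6.2991. B = V − Δ·S = -10.8957.
(3,2): S=37.1712. Δ = (V_up−V_dn)/(S_up−S_dn) = (25.0083−7.9096)/(40.8883−23.7896) = 1.0000. V = [p*·25.0083 + (1−p*)·7.9096]/1.01 = 21.4484. B = V − Δ·S = -15.7228.
(3,3): S=63.8880. Δ = (V_up−V_dn)/(S_up−S_dn) = (54.3968−25.0083)/(70.2768−40.8883) = 1.0000. V = [p*·54.3968 + (1−p*)·25.0083]/1.01 = 48.1652. B = V − Δ·S = -15.7228.
(2,0): S=19.6608. Δ = (V_up−V_dn)/(S_up−S_dn) = (6.2991−0.0000)/(21.6269−12.5829) = 0.6965. V = [p*·6.2991 + (1−p*)·0.0000]/1.01 = 5.0165. B = V − Δ·S = -8.6771.
(2,1): S=33.7920. Δ = (V_up−V_dn)/(S_up−S_dn) = (21.4484−6.2991)/(37.1712−21.6269) = 0.9746. V = [p*·21.4484 + (1−p*)·6.2991]/1.01 = 18.3014. B = V − Δ·S = -14.6320.
(2,2): S=58.0800. Δ = (V_up−V_dn)/(S_up−S_dn) = (48.1652−21.4484)/(63.8880−37.1712) = 1.0000. V = [p*·48.1652 + (1−p*)·21.4484]/1.01 = 42.5129. B = V − Δ·S = -15.5671.
(1,0): S=30.7200. Δ = (V_up−V_dn)/(S_up−S_dn) = (18.3014−5.0165)/(33.7920−19.6608) = 0.9401. V = [p*·18.3014 + (1−p*)·5.0165]/1.01 = 15.5467. B = V − Δ·S = -13.3336.
(1,1): S=52.8000. Δ = (V_up−V_dn)/(S_up−S_dn) = (42.5129−18.3014)/(58.0800−33.7920) = 0.9969. V = [p*·42.5129 + (1−p*)·18.3014]/1.01 = 37.4018. B = V − Δ·S = -15.2318.
(0,0): S=48.0000. Δ = (V_up−V_dn)/(S_up−S_dn) = (37.4018−15.5467)/(52.8000−30.7200) = 0.9898. V = [p*·37.4018 + (1−p*)·15.5467]/1.01 = 32.7979. B = V − Δ·S = -14.7133.
Check: Δ(0,0)·S0 + B(0,0) = 32.7979 = V0.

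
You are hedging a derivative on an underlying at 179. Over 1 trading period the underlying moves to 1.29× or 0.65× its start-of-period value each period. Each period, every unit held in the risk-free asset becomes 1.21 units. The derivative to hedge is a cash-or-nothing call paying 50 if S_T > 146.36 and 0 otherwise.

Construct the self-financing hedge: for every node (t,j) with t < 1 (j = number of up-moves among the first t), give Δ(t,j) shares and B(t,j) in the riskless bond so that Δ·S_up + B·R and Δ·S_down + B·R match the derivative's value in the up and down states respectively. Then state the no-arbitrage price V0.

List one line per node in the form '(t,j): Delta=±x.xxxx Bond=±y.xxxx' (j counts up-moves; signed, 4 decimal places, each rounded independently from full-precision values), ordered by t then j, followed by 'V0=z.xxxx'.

(0,0): Delta=0.4365 Bond=-41.9680
V0=36.1570

The replicating-portfolio and risk-neutral prices coincide; use p* = (1.21−0.65)/(1.29−0.65) = 0.8750 for the latter.
Terminal values V(1,·): V(1,0)=0.0000, V(1,1)=50.0000
  t=0,j=0: stock 179.0000 → up 230.9100 (V=50.0000), down 116.3500 (V=0.0000). Price 36.1570; hedge Δ=0.4365, bond B=-41.9680.
Each (Δ,B) replicates both successor values, so the strategy is self-financing and V0 is arbitrage-free.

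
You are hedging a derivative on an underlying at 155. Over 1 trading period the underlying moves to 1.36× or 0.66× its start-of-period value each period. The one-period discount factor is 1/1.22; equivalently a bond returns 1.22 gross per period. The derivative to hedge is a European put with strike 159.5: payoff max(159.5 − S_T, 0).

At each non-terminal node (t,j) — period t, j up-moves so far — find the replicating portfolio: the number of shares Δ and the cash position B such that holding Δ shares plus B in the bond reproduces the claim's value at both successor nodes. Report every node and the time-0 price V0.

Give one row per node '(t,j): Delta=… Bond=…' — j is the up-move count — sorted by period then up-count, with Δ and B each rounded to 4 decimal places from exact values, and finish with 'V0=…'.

(0,0): Delta=-0.5272 Bond=91.0913
V0=9.3770

Since d<R<u, set p* = (R−d)/(u−d) = 0.8000; price each node as the discounted p*-expectation of its children.
Terminal payoffs: V(1,0)=57.2000, V(1,1)=0.0000
Node (0,0) S=155.0000: V=(p*·0.0000+(1−p*)·57.2000)/1.22=9.3770; Δ=(0.0000−57.2000)/(210.8000−102.3000)=-0.5272; B=V−Δ·S=91.0913
Self-financing check: at every node Δ·S+B equals the discounted successor values.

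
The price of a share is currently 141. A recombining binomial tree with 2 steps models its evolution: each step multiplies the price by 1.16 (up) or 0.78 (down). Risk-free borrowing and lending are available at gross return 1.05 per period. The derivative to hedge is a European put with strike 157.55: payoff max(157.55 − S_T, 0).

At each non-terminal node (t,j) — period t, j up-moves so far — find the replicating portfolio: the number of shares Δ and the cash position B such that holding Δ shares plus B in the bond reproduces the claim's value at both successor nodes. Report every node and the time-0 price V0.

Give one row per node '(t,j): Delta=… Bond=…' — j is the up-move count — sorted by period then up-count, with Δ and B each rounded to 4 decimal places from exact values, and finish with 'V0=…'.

The replicating-portfolio and risk-neutral prices coincide; use p* = (1.05−0.78)/(1.16−0.78) = 0.7105 for the latter.
At expiry t=2: V(2,0)=71.7656, V(2,1)=29.9732, V(2,2)=0.0000
Node (1,0) S=109.9800: V=(p*·29.9732+(1−p*)·71.7656)/1.05=40.0676; Δ=(29.9732−71.7656)/(127.5768−85.7844)=-1.0000; B=V−Δ·S=150.0476
Node (1,1) S=163.5600: V=(p*·0.0000+(1−p*)·29.9732)/1.05=8.2633; Δ=(0.0000−29.9732)/(189.7296−127.5768)=-0.4823; B=V−Δ·S=87.1401
Node (0,0) S=141.0000: V=(p*·8.2633+(1−p*)·40.0676)/1.05=16.6379; Δ=(8.2633−40.0676)/(163.5600−109.9800)=-0.5936; B=V−Δ·S=100.3335
Check: Δ(0,0)·S0 + B(0,0) = 16.6379 = V0.

(0,0): Delta=-0.5936 Bond=100.3335
(1,0): Delta=-1.0000 Bond=150.0476
(1,1): Delta=-0.4823 Bond=87.1401
V0=16.6379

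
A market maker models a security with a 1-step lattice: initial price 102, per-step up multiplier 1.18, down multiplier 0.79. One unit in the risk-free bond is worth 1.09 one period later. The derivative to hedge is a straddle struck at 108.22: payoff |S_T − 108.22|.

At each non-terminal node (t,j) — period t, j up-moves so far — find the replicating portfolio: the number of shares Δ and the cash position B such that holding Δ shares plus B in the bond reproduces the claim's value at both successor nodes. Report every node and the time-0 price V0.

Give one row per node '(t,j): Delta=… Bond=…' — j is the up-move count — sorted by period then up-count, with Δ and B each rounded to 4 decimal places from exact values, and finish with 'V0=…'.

The replicating-portfolio and risk-neutral prices coincide; use p* = (1.09−0.79)/(1.18−0.79) = 0.7692 for the latter.
Payoff layer (t=1): V(1,0)=27.6400, V(1,1)=12.1400
(0,0): S=102.0000. Δ = (V_up−V_dn)/(S_up−S_dn) = (12.1400−27.6400)/(120.3600−80.5800) = -0.3896. V = [p*·12.1400 + (1−p*)·27.6400]/1.09 = 14.4192. B = V − Δ·S = 54.1628.
Each (Δ,B) replicates both successor values, so the strategy is self-financing and V0 is arbitrage-free.

(0,0): Delta=-0.3896 Bond=54.1628
V0=14.4192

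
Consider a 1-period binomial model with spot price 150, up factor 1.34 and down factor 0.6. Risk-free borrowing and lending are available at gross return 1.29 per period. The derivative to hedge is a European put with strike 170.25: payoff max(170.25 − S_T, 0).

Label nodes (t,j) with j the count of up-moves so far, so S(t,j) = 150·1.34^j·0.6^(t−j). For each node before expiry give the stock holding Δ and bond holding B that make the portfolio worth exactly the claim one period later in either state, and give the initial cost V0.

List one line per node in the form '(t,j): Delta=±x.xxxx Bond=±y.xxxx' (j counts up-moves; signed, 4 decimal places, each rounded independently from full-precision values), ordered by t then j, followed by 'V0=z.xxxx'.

(0,0): Delta=-0.7230 Bond=112.6493
V0=4.2033

Risk-neutral probability p* = (R−d)/(u−d) = (1.29−0.6)/(1.34−0.6) = 0.9324.
Payoff layer (t=1): V(1,0)=80.2500, V(1,1)=0.0000
Node (0,0) S=150.0000: V=(p*·0.0000+(1−p*)·80.2500)/1.29=4.2033; Δ=(0.0000−80.2500)/(201.0000−90.0000)=-0.7230; B=V−Δ·S=112.6493
Root portfolio cost Δ·150+B reproduces V0=4.2033.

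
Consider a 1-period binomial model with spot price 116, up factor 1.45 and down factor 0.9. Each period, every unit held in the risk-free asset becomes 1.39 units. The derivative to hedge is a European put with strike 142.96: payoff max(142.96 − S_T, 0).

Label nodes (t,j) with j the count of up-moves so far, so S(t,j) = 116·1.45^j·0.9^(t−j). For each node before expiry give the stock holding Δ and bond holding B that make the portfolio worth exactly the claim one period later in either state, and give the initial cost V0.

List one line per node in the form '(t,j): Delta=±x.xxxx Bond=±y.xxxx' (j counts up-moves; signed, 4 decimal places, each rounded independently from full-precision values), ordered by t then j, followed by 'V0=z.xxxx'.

(0,0): Delta=-0.6044 Bond=73.1354
V0=3.0263

Risk-neutral probability p* = (R−d)/(u−d) = (1.39−0.9)/(1.45−0.9) = 0.8909.
Terminal payoffs: V(1,0)=38.5600, V(1,1)=0.0000
Node (0,0) S=116.0000: V=(p*·0.0000+(1−p*)·38.5600)/1.39=3.0263; Δ=(0.0000−38.5600)/(168.2000−104.4000)=-0.6044; B=V−Δ·S=73.1354
The time-0 hedge costs 3.0263, which is the no-arbitrage price.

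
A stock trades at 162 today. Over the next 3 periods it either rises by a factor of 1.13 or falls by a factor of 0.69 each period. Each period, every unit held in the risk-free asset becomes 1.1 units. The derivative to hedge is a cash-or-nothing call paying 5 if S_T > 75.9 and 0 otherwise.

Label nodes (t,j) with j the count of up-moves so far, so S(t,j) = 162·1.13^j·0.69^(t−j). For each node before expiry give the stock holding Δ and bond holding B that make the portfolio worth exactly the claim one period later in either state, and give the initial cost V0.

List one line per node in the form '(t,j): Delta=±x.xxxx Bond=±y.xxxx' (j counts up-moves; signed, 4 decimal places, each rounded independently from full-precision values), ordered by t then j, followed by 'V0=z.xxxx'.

The replicating-portfolio and risk-neutral prices coincide; use p* = (1.1−0.69)/(1.13−0.69) = 0.9318 for the latter.
At expiry t=3: V(3,0)=0.0000, V(3,1)=5.0000, V(3,2)=5.0000, V(3,3)=5.0000
(2,0): S=77.1282. Δ = (V_up−V_dn)/(S_up−S_dn) = (5.0000−0.0000)/(87.1549−53.2185) = 0.1473. V = [p*·5.0000 + (1−p*)·0.0000]/1.1 = 4.2355. B = V − Δ·S = -7.1281.
(2,1): S=126.3114. Δ = (V_up−V_dn)/(S_up−S_dn) = (5.0000−5.0000)/(142.7319−87.1549) = 0.0000. V = [p*·5.0000 + (1−p*)·5.0000]/1.1 = 4.5455. B = V − Δ·S = 4.5455.
(2,2): S=206.8578. Δ = (V_up−V_dn)/(S_up−S_dn) = (5.0000−5.0000)/(233.7493−142.7319) = 0.0000. V = [p*·5.0000 + (1−p*)·5.0000]/1.1 = 4.5455. B = V − Δ·S = 4.5455.
(1,0): S=111.7800. Δ = (V_up−V_dn)/(S_up−S_dn) = (4.5455−4.2355)/(126.3114−77.1282) = 0.0063. V = [p*·4.5455 + (1−p*)·4.2355]/1.1 = 4.1130. B = V − Δ·S = 3.4087.
(1,1): S=183.0600. Δ = (V_up−V_dn)/(S_up−S_dn) = (4.5455−4.5455)/(206.8578−126.3114) = 0.0000. V = [p*·4.5455 + (1−p*)·4.5455]/1.1 = 4.1322. B = V − Δ·S = 4.1322.
(0,0): S=162.0000. Δ = (V_up−V_dn)/(S_up−S_dn) = (4.1322−4.1130)/(183.0600−111.7800) = 0.0003. V = [p*·4.1322 + (1−p*)·4.1130]/1.1 = 3.7554. B = V − Δ·S = 3.7117.
Self-financing check: at every node Δ·S+B equals the discounted successor values.

(0,0): Delta=0.0003 Bond=3.7117
(1,0): Delta=0.0063 Bond=3.4087
(1,1): Delta=0.0000 Bond=4.1322
(2,0): Delta=0.1473 Bond=-7.1281
(2,1): Delta=0.0000 Bond=4.5455
(2,2): Delta=0.0000 Bond=4.5455
V0=3.7554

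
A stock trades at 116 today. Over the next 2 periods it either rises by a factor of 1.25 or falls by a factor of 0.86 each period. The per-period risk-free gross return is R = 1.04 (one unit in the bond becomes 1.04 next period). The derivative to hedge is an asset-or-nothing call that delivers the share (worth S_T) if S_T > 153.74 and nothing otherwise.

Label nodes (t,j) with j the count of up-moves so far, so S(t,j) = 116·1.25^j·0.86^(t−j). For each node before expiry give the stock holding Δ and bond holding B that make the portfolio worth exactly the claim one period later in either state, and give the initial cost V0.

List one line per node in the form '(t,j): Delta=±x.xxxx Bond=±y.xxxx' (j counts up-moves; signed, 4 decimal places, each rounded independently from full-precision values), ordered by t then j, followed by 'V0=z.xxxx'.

Risk-neutral probability p* = (R−d)/(u−d) = (1.04−0.86)/(1.25−0.86) = 0.4615.
Terminal values V(2,·): V(2,0)=0.0000, V(2,1)=0.0000, V(2,2)=181.2500
Node (1,0) S=99.7600: V=(p*·0.0000+(1−p*)·0.0000)/1.04=0.0000; Δ=(0.0000−0.0000)/(124.7000−85.7936)=0.0000; B=V−Δ·S=0.0000
Node (1,1) S=145.0000: V=(p*·181.2500+(1−p*)·0.0000)/1.04=80.4364; Δ=(181.2500−0.0000)/(181.2500−124.7000)=3.2051; B=V−Δ·S=-384.3072
Node (0,0) S=116.0000: V=(p*·80.4364+(1−p*)·0.0000)/1.04=35.6966; Δ=(80.4364−0.0000)/(145.0000−99.7600)=1.7780; B=V−Δ·S=-170.5505
Each (Δ,B) replicates both successor values, so the strategy is self-financing and V0 is arbitrage-free.

(0,0): Delta=1.7780 Bond=-170.5505
(1,0): Delta=0.0000 Bond=0.0000
(1,1): Delta=3.2051 Bond=-384.3072
V0=35.6966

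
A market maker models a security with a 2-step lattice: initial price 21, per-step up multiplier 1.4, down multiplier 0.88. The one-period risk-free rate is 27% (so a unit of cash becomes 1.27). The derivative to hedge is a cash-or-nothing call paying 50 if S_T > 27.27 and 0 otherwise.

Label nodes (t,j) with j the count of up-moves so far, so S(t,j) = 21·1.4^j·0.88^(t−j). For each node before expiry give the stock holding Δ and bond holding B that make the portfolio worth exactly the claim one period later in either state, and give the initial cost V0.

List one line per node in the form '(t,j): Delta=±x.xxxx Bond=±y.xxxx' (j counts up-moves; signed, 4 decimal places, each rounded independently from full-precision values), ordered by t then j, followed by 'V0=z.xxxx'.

The replicating-portfolio and risk-neutral prices coincide; use p* = (1.27−0.88)/(1.4−0.88) = 0.7500 for the latter.
Terminal payoffs: V(2,0)=0.0000, V(2,1)=0.0000, V(2,2)=50.0000
(1,0): S=18.4800. Δ = (V_up−V_dn)/(S_up−S_dn) = (0.0000−0.0000)/(25.8720−16.2624) = 0.0000. V = [p*·0.0000 + (1−p*)·0.0000]/1.27 = 0.0000. B = V − Δ·S = 0.0000.
(1,1): S=29.4000. Δ = (V_up−V_dn)/(S_up−S_dn) = (50.0000−0.0000)/(41.1600−25.8720) = 3.2705. V = [p*·50.0000 + (1−p*)·0.0000]/1.27 = 29.5276. B = V − Δ·S = -66.6263.
(0,0): S=21.0000. Δ = (V_up−V_dn)/(S_up−S_dn) = (29.5276−0.0000)/(29.4000−18.4800) = 2.7040. V = [p*·29.5276 + (1−p*)·0.0000]/1.27 = 17.4375. B = V − Δ·S = -39.3462.
The time-0 hedge costs 17.4375, which is the no-arbitrage price.

(0,0): Delta=2.7040 Bond=-39.3462
(1,0): Delta=0.0000 Bond=0.0000
(1,1): Delta=3.2705 Bond=-66.6263
V0=17.4375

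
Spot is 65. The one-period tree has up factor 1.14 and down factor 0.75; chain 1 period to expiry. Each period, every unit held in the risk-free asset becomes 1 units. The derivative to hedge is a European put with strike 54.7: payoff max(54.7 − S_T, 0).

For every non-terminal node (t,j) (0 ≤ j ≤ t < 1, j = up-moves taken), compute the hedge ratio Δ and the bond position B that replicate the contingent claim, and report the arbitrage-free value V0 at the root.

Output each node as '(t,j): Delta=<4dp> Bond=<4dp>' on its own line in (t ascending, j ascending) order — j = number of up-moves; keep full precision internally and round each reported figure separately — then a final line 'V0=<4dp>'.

No-arbitrage ⇒ martingale measure with p* = (R−d)/(u−d) = 0.6410.
Payoff layer (t=1): V(1,0)=5.9500, V(1,1)=0.0000
  t=0,j=0: stock 65.0000 → up 74.1000 (V=0.0000), down 48.7500 (V=5.9500). Price 2.1359; hedge Δ=-0.2347, bond B=17.3923.
Each (Δ,B) replicates both successor values, so the strategy is self-financing and V0 is arbitrage-free.

(0,0): Delta=-0.2347 Bond=17.3923
V0=2.1359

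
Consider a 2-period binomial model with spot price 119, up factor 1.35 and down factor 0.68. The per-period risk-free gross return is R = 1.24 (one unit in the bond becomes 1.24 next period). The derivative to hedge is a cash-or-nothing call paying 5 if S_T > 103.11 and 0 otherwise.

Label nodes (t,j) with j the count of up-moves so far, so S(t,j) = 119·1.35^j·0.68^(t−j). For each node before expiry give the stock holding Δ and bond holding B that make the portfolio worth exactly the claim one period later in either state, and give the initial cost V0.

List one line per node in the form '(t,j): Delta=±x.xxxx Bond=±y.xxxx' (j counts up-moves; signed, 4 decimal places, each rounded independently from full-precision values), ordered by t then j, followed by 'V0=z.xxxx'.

Risk-neutral probability p* = (R−d)/(u−d) = (1.24−0.68)/(1.35−0.68) = 0.8358.
At expiry t=2: V(2,0)=0.0000, V(2,1)=5.0000, V(2,2)=5.0000
Node (1,0) S=80.9200: V=(p*·5.0000+(1−p*)·0.0000)/1.24=3.3702; Δ=(5.0000−0.0000)/(109.2420−55.0256)=0.0922; B=V−Δ·S=-4.0924
Node (1,1) S=160.6500: V=(p*·5.0000+(1−p*)·5.0000)/1.24=4.0323; Δ=(5.0000−5.0000)/(216.8775−109.2420)=0.0000; B=V−Δ·S=4.0323
Node (0,0) S=119.0000: V=(p*·4.0323+(1−p*)·3.3702)/1.24=3.1642; Δ=(4.0323−3.3702)/(160.6500−80.9200)=0.0083; B=V−Δ·S=2.1761
Self-financing check: at every node Δ·S+B equals the discounted successor values.

(0,0): Delta=0.0083 Bond=2.1761
(1,0): Delta=0.0922 Bond=-4.0924
(1,1): Delta=0.0000 Bond=4.0323
V0=3.1642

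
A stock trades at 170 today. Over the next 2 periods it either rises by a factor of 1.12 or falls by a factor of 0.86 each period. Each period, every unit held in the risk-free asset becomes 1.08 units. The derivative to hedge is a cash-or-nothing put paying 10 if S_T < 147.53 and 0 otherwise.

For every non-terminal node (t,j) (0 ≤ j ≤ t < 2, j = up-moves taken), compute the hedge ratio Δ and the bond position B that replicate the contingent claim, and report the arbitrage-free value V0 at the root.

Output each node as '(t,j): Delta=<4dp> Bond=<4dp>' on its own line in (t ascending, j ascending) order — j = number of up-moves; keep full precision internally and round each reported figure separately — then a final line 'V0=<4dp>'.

Under the risk-neutral measure, an up-move has probability p* = (R−d)/(u−d) = 0.8462 and values discount at R = 1.08.
At expiry t=2: V(2,0)=10.0000, V(2,1)=0.0000, V(2,2)=0.0000
(1,0): S=146.2000. Δ = (V_up−V_dn)/(S_up−S_dn) = (0.0000−10.0000)/(163.7440−125.7320) = -0.2631. V = [p*·0.0000 + (1−p*)·10.0000]/1.08 = 1.4245. B = V − Δ·S = 39.8860.
(1,1): S=190.4000. Δ = (V_up−V_dn)/(S_up−S_dn) = (0.0000−0.0000)/(213.2480−163.7440) = 0.0000. V = [p*·0.0000 + (1−p*)·0.0000]/1.08 = 0.0000. B = V − Δ·S = 0.0000.
(0,0): S=170.0000. Δ = (V_up−V_dn)/(S_up−S_dn) = (0.0000−1.4245)/(190.4000−146.2000) = -0.0322. V = [p*·0.0000 + (1−p*)·1.4245]/1.08 = 0.2029. B = V − Δ·S = 5.6818.
Each (Δ,B) replicates both successor values, so the strategy is self-financing and V0 is arbitrage-free.

(0,0): Delta=-0.0322 Bond=5.6818
(1,0): Delta=-0.2631 Bond=39.8860
(1,1): Delta=0.0000 Bond=0.0000
V0=0.2029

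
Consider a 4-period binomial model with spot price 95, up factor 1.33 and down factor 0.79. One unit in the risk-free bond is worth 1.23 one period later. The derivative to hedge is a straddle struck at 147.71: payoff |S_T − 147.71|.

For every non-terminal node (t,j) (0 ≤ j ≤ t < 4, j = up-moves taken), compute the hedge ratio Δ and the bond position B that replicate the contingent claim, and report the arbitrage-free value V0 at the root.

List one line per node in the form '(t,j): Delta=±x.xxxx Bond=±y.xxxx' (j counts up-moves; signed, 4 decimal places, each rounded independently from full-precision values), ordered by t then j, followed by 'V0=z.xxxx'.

Risk-neutral probability p* = (R−d)/(u−d) = (1.23−0.79)/(1.33−0.79) = 0.8148.
Terminal values V(4,·): V(4,0)=110.7074, V(4,1)=85.4145, V(4,2)=42.8328, V(4,3)=28.8554, V(4,4)=149.5457
(3,0): S=46.8387. Δ = (V_up−V_dn)/(S_up−S_dn) = (85.4145−110.7074)/(62.2955−37.0026) = -1.0000. V = [p*·85.4145 + (1−p*)·110.7074]/1.23 = 73.2507. B = V − Δ·S = 120.0894.
(3,1): S=78.8550. Δ = (V_up−V_dn)/(S_up−S_dn) = (42.8328−85.4145)/(104.8772−62.2955) = -1.0000. V = [p*·42.8328 + (1−p*)·85.4145]/1.23 = 41.2344. B = V − Δ·S = 120.0894.
(3,2): S=132.7559. Δ = (V_up−V_dn)/(S_up−S_dn) = (28.8554−42.8328)/(176.5654−104.8772) = -0.1950. V = [p*·28.8554 + (1−p*)·42.8328]/1.23 = 25.5641. B = V − Δ·S = 51.4481.
(3,3): S=223.5005. Δ = (V_up−V_dn)/(S_up−S_dn) = (149.5457−28.8554)/(297.2557−176.5654) = 1.0000. V = [p*·149.5457 + (1−p*)·28.8554]/1.23 = 103.4111. B = V − Δ·S = -120.0894.
(2,0): S=59.2895. Δ = (V_up−V_dn)/(S_up−S_dn) = (41.2344−73.2507)/(78.8550−46.8387) = -1.0000. V = [p*·41.2344 + (1−p*)·73.2507]/1.23 = 38.3442. B = V − Δ·S = 97.6337.
(2,1): S=99.8165. Δ = (V_up−V_dn)/(S_up−S_dn) = (25.5641−41.2344)/(132.7559−78.8550) = -0.2907. V = [p*·25.5641 + (1−p*)·41.2344]/1.23 = 23.1431. B = V − Δ·S = 52.1622.
(2,2): S=168.0455. Δ = (V_up−V_dn)/(S_up−S_dn) = (103.4111−25.5641)/(223.5005−132.7559) = 0.8579. V = [p*·103.4111 + (1−p*)·25.5641]/1.23 = 72.3536. B = V − Δ·S = -71.8075.
(1,0): S=75.0500. Δ = (V_up−V_dn)/(S_up−S_dn) = (23.1431−38.3442)/(99.8165−59.2895) = -0.3751. V = [p*·23.1431 + (1−p*)·38.3442]/1.23 = 21.1041. B = V − Δ·S = 49.2543.
(1,1): S=126.3500. Δ = (V_up−V_dn)/(S_up−S_dn) = (72.3536−23.1431)/(168.0455−99.8165) = 0.7213. V = [p*·72.3536 + (1−p*)·23.1431]/1.23 = 51.4151. B = V − Δ·S = -39.7156.
(0,0): S=95.0000. Δ = (V_up−V_dn)/(S_up−S_dn) = (51.4151−21.1041)/(126.3500−75.0500) = 0.5909. V = [p*·51.4151 + (1−p*)·21.1041]/1.23 = 37.2374. B = V − Δ·S = -18.8940.
Check: Δ(0,0)·S0 + B(0,0) = 37.2374 = V0.

(0,0): Delta=0.5909 Bond=-18.8940
(1,0): Delta=-0.3751 Bond=49.2543
(1,1): Delta=0.7213 Bond=-39.7156
(2,0): Delta=-1.0000 Bond=97.6337
(2,1): Delta=-0.2907 Bond=52.1622
(2,2): Delta=0.8579 Bond=-71.8075
(3,0): Delta=-1.0000 Bond=120.0894
(3,1): Delta=-1.0000 Bond=120.0894
(3,2): Delta=-0.1950 Bond=51.4481
(3,3): Delta=1.0000 Bond=-120.0894
V0=37.2374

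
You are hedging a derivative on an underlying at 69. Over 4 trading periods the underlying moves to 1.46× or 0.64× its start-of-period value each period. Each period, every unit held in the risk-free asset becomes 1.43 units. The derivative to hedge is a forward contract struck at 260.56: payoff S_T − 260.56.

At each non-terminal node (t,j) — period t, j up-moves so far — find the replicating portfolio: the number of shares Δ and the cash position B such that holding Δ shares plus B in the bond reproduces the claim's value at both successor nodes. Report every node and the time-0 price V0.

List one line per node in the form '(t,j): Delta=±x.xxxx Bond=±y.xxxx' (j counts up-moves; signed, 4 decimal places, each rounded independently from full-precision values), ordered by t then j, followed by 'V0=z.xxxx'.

Under the risk-neutral measure, an up-move has probability p* = (R−d)/(u−d) = 0.9634 and values discount at R = 1.43.
Terminal payoffs: V(4,0)=-248.9837, V(4,1)=-234.1516, V(4,2)=-200.3159, V(4,3)=-123.1281, V(4,4)=52.9566
  t=3,j=0: stock 18.0879 → up 26.4084 (V=-234.1516), down 11.5763 (V=-248.9837). Price -164.1219; hedge Δ=1.0000, bond B=-182.2098.
  t=3,j=1: stock 41.2631 → up 60.2441 (V=-200.3159), down 26.4084 (V=-234.1516). Price -140.9467; hedge Δ=1.0000, bond B=-182.2098.
  t=3,j=2: stock 94.1315 → up 137.4319 (V=-123.1281), down 60.2441 (V=-200.3159). Price -88.0783; hedge Δ=1.0000, bond B=-182.2098.
  t=3,j=3: stock 214.7374 → up 313.5166 (V=52.9566), down 137.4319 (V=-123.1281). Price 32.5276; hedge Δ=1.0000, bond B=-182.2098.
  t=2,j=0: stock 28.2624 → up 41.2631 (V=-140.9467), down 18.0879 (V=-164.1219). Price -99.1570; hedge Δ=1.0000, bond B=-127.4194.
  t=2,j=1: stock 64.4736 → up 94.1315 (V=-88.0783), down 41.2631 (V=-140.9467). Price -62.9458; hedge Δ=1.0000, bond B=-127.4194.
  t=2,j=2: stock 147.0804 → up 214.7374 (V=32.5276), down 94.1315 (V=-88.0783). Price 19.6610; hedge Δ=1.0000, bond B=-127.4194.
  t=1,j=0: stock 44.1600 → up 64.4736 (V=-62.9458), down 28.2624 (V=-99.1570). Price -44.9445; hedge Δ=1.0000, bond B=-89.1045.
  t=1,j=1: stock 100.7400 → up 147.0804 (V=19.6610), down 64.4736 (V=-62.9458). Price 11.6355; hedge Δ=1.0000, bond B=-89.1045.
  t=0,j=0: stock 69.0000 → up 100.7400 (V=11.6355), down 44.1600 (V=-44.9445). Price 6.6892; hedge Δ=1.0000, bond B=-62.3108.
Check: Δ(0,0)·S0 + B(0,0) = 6.6892 = V0.

(0,0): Delta=1.0000 Bond=-62.3108
(1,0): Delta=1.0000 Bond=-89.1045
(1,1): Delta=1.0000 Bond=-89.1045
(2,0): Delta=1.0000 Bond=-127.4194
(2,1): Delta=1.0000 Bond=-127.4194
(2,2): Delta=1.0000 Bond=-127.4194
(3,0): Delta=1.0000 Bond=-182.2098
(3,1): Delta=1.0000 Bond=-182.2098
(3,2): Delta=1.0000 Bond=-182.2098
(3,3): Delta=1.0000 Bond=-182.2098
V0=6.6892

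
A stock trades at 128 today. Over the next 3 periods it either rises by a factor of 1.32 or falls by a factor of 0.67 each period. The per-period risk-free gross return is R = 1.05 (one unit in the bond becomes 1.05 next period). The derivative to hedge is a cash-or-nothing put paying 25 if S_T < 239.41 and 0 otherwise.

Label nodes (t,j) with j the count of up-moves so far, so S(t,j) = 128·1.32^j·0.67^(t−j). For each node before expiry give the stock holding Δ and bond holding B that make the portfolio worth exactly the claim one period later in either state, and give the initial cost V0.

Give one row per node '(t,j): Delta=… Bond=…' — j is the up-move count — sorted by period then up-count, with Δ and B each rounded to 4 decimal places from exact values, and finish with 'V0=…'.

(0,0): Delta=-0.0931 Bond=29.2040
(1,0): Delta=0.0000 Bond=22.6757
(1,1): Delta=-0.1267 Bond=36.3402
(2,0): Delta=0.0000 Bond=23.8095
(2,1): Delta=0.0000 Bond=23.8095
(2,2): Delta=-0.1725 Bond=48.3516
V0=17.2809

Risk-neutral probability p* = (R−d)/(u−d) = (1.05−0.67)/(1.32−0.67) = 0.5846.
Terminal payoffs: V(3,0)=25.0000, V(3,1)=25.0000, V(3,2)=25.0000, V(3,3)=0.0000
Node (2,0) S=57.4592: V=(p*·25.0000+(1−p*)·25.0000)/1.05=23.8095; Δ=(25.0000−25.0000)/(75.8461−38.4977)=0.0000; B=V−Δ·S=23.8095
Node (2,1) S=113.2032: V=(p*·25.0000+(1−p*)·25.0000)/1.05=23.8095; Δ=(25.0000−25.0000)/(149.4282−75.8461)=0.0000; B=V−Δ·S=23.8095
Node (2,2) S=223.0272: V=(p*·0.0000+(1−p*)·25.0000)/1.05=9.8901; Δ=(0.0000−25.0000)/(294.3959−149.4282)=-0.1725; B=V−Δ·S=48.3516
Node (1,0) S=85.7600: V=(p*·23.8095+(1−p*)·23.8095)/1.05=22.6757; Δ=(23.8095−23.8095)/(113.2032−57.4592)=0.0000; B=V−Δ·S=22.6757
Node (1,1) S=168.9600: V=(p*·9.8901+(1−p*)·23.8095)/1.05=14.9257; Δ=(9.8901−23.8095)/(223.0272−113.2032)=-0.1267; B=V−Δ·S=36.3402
Node (0,0) S=128.0000: V=(p*·14.9257+(1−p*)·22.6757)/1.05=17.2809; Δ=(14.9257−22.6757)/(168.9600−85.7600)=-0.0931; B=V−Δ·S=29.2040
Check: Δ(0,0)·S0 + B(0,0) = 17.2809 = V0.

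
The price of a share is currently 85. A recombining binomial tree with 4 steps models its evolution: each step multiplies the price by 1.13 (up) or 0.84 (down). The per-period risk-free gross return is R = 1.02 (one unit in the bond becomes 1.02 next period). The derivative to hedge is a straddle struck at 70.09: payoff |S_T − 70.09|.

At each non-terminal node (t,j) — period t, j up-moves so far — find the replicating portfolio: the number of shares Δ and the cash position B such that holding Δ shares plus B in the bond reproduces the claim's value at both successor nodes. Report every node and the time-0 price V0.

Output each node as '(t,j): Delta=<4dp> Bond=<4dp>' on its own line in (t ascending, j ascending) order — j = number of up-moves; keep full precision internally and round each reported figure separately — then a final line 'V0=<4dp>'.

(0,0): Delta=0.6695 Bond=-32.2998
(1,0): Delta=0.2295 Bond=-1.5337
(1,1): Delta=0.8693 Bond=-52.1421
(2,0): Delta=-0.5456 Bond=44.9267
(2,1): Delta=0.5817 Bond=-29.9757
(2,2): Delta=1.0000 Bond=-67.3683
(3,0): Delta=-1.0000 Bond=68.7157
(3,1): Delta=-0.3392 Bond=31.8366
(3,2): Delta=1.0000 Bond=-68.7157
(3,3): Delta=1.0000 Bond=-68.7157
V0=24.6047

The replicating-portfolio and risk-neutral prices coincide; use p* = (1.02−0.84)/(1.13−0.84) = 0.6207 for the latter.
At expiry t=4: V(4,0)=27.7709, V(4,1)=13.1608, V(4,2)=6.4934, V(4,3)=32.9328, V(4,4)=68.5003
(3,0): S=50.3798. Δ = (V_up−V_dn)/(S_up−S_dn) = (13.1608−27.7709)/(56.9292−42.3191) = -1.0000. V = [p*·13.1608 + (1−p*)·27.7709]/1.02 = 18.3358. B = V − Δ·S = 68.7157.
(3,1): S=67.7729. Δ = (V_up−V_dn)/(S_up−S_dn) = (6.4934−13.1608)/(76.5834−56.9292) = -0.3392. V = [p*·6.4934 + (1−p*)·13.1608]/1.02 = 8.8455. B = V − Δ·S = 31.8366.
(3,2): S=91.1707. Δ = (V_up−V_dn)/(S_up−S_dn) = (32.9328−6.4934)/(103.0228−76.5834) = 1.0000. V = [p*·32.9328 + (1−p*)·6.4934]/1.02 = 22.4550. B = V − Δ·S = -68.7157.
(3,3): S=122.6462. Δ = (V_up−V_dn)/(S_up−S_dn) = (68.5003−32.9328)/(138.5903−103.0228) = 1.0000. V = [p*·68.5003 + (1−p*)·32.9328]/1.02 = 53.9306. B = V − Δ·S = -68.7157.
(2,0): S=59.9760. Δ = (V_up−V_dn)/(S_up−S_dn) = (8.8455−18.3358)/(67.7729−50.3798) = -0.5456. V = [p*·8.8455 + (1−p*)·18.3358]/1.02 = 12.2012. B = V − Δ·S = 44.9267.
(2,1): S=80.6820. Δ = (V_up−V_dn)/(S_up−S_dn) = (22.4550−8.8455)/(91.1707−67.7729) = 0.5817. V = [p*·22.4550 + (1−p*)·8.8455]/1.02 = 16.9537. B = V − Δ·S = -29.9757.
(2,2): S=108.5365. Δ = (V_up−V_dn)/(S_up−S_dn) = (53.9306−22.4550)/(122.6462−91.1707) = 1.0000. V = [p*·53.9306 + (1−p*)·22.4550]/1.02 = 41.1682. B = V − Δ·S = -67.3683.
(1,0): S=71.4000. Δ = (V_up−V_dn)/(S_up−S_dn) = (16.9537−12.2012)/(80.6820−59.9760) = 0.2295. V = [p*·16.9537 + (1−p*)·12.2012]/1.02 = 14.8539. B = V − Δ·S = -1.5337.
(1,1): S=96.0500. Δ = (V_up−V_dn)/(S_up−S_dn) = (41.1682−16.9537)/(108.5365−80.6820) = 0.8693. V = [p*·41.1682 + (1−p*)·16.9537]/1.02 = 31.3562. B = V − Δ·S = -52.1421.
(0,0): S=85.0000. Δ = (V_up−V_dn)/(S_up−S_dn) = (31.3562−14.8539)/(96.0500−71.4000) = 0.6695. V = [p*·31.3562 + (1−p*)·14.8539]/1.02 = 24.6047. B = V − Δ·S = -32.2998.
The time-0 hedge costs 24.6047, which is the no-arbitrage price.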